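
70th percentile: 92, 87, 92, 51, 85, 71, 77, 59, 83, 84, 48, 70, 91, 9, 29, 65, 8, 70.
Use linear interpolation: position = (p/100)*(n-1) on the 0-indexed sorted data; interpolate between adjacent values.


Sorted: 8, 9, 29, 48, 51, 59, 65, 70, 70, 71, 77, 83, 84, 85, 87, 91, 92, 92
n = 18
Index = 70/100 * 17 = 11.9000
Lower = data[11] = 83, Upper = data[12] = 84
P70 = 83 + 0.9000*(1) = 83.9000

P70 = 83.9000


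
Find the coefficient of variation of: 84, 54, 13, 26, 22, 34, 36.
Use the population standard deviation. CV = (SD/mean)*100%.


Mean = 38.4286
SD = 22.0898
CV = (22.0898/38.4286)*100 = 57.4827%

CV = 57.4827%


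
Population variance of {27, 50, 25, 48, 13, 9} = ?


Mean = 28.6667
Squared deviations: 2.7778, 455.1111, 13.4444, 373.7778, 245.4444, 386.7778
Sum = 1477.3333
Variance = 1477.3333/6 = 246.2222

Variance = 246.2222


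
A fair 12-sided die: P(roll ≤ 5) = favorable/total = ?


Favorable outcomes (roll ≤ 5): 5
Total outcomes = 12
P = 5/12 = 0.4167

P = 0.4167


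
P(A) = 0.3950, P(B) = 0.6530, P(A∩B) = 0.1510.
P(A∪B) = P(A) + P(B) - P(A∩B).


P(A∪B) = 0.3950 + 0.6530 - 0.1510
= 1.0480 - 0.1510
= 0.8970

P(A∪B) = 0.8970


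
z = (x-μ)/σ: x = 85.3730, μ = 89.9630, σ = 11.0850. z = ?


z = (85.3730 - 89.9630)/11.0850
= -4.5900/11.0850
= -0.4141

z = -0.4141


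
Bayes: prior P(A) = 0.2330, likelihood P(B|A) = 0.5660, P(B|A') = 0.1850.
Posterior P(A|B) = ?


P(B) = P(B|A)*P(A) + P(B|A')*P(A')
= 0.5660*0.2330 + 0.1850*0.7670
= 0.131878 + 0.141895 = 0.273773
P(A|B) = 0.131878/0.273773 = 0.4817

P(A|B) = 0.4817


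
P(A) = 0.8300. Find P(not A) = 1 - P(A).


P(not A) = 1 - 0.8300 = 0.1700

P(not A) = 0.1700


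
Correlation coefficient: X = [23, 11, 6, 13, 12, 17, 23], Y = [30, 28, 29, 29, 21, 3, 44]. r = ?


Mean X = 15.0000, Mean Y = 26.2857
SD X = 5.879747, SD Y = 11.435712
Cov = 14.857143
r = 14.857143/(5.879747*11.435712) = 0.2210

r = 0.2210


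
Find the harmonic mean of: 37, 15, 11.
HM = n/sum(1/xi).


Sum of reciprocals = 1/37 + 1/15 + 1/11 = 0.184603
HM = 3/0.184603 = 16.2511

HM = 16.2511


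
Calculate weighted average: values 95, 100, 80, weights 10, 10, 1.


Numerator = 95*10 + 100*10 + 80*1 = 2030
Denominator = 10 + 10 + 1 = 21
WM = 2030/21 = 96.6667

WM = 96.6667


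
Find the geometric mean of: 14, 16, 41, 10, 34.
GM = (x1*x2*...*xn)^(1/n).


Product = 14 × 16 × 41 × 10 × 34 = 3122560
GM = 3122560^(1/5) = 19.9022

GM = 19.9022


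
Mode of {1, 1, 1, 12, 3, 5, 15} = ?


Frequencies: 1:3, 3:1, 5:1, 12:1, 15:1
Max frequency = 3
Mode = 1

Mode = 1


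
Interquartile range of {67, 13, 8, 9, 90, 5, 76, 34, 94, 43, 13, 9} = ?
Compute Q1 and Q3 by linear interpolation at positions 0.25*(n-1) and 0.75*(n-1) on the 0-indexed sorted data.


Sorted: 5, 8, 9, 9, 13, 13, 34, 43, 67, 76, 90, 94
Q1 (25th %ile) = 9.0000
Q3 (75th %ile) = 69.2500
IQR = 69.2500 - 9.0000 = 60.2500

IQR = 60.2500


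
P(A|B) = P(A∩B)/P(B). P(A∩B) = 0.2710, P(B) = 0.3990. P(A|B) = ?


P(A|B) = 0.2710/0.3990 = 0.6792

P(A|B) = 0.6792


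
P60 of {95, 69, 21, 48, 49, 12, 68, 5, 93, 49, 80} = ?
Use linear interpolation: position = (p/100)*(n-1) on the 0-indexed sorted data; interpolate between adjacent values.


Sorted: 5, 12, 21, 48, 49, 49, 68, 69, 80, 93, 95
n = 11
Index = 60/100 * 10 = 6.0000
Lower = data[6] = 68, Upper = data[7] = 69
P60 = 68 + 0*(1) = 68.0000

P60 = 68.0000


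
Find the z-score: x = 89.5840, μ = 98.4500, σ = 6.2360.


z = (89.5840 - 98.4500)/6.2360
= -8.8660/6.2360
= -1.4217

z = -1.4217


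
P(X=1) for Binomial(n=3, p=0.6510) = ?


C(3,1) = 3
p^1 = 0.651000
(1-p)^2 = 0.121801
P = 3 * 0.651000 * 0.121801 = 0.2379

P(X=1) = 0.2379


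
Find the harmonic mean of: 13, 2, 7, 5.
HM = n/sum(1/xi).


Sum of reciprocals = 1/13 + 1/2 + 1/7 + 1/5 = 0.919780
HM = 4/0.919780 = 4.3489

HM = 4.3489


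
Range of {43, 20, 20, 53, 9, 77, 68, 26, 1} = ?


Max = 77, Min = 1
Range = 77 - 1 = 76

Range = 76


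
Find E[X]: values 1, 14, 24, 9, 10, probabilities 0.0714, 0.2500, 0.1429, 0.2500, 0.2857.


E[X] = 1*0.0714 + 14*0.2500 + 24*0.1429 + 9*0.2500 + 10*0.2857
= 0.0714 + 3.5000 + 3.4296 + 2.2500 + 2.8570
= 12.1080

E[X] = 12.1080


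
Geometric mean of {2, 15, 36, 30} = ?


Product = 2 × 15 × 36 × 30 = 32400
GM = 32400^(1/4) = 13.4164

GM = 13.4164


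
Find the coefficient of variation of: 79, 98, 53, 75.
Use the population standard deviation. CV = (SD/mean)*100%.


Mean = 76.2500
SD = 15.9902
CV = (15.9902/76.2500)*100 = 20.9708%

CV = 20.9708%


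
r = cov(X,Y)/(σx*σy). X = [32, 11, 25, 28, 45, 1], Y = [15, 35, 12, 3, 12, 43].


Mean X = 23.6667, Mean Y = 20.0000
SD X = 14.255603, SD Y = 14.118546
Cov = -168.000000
r = -168.000000/(14.255603*14.118546) = -0.8347

r = -0.8347


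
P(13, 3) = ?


P(13,3) = 13!/10!
= 6227020800/3628800
= 1716

P(13,3) = 1716


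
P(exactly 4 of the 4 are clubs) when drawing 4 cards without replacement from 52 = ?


Hypergeometric: P(X=4) = C(13,4)·C(39,0) / C(52,4)
= 715 × 1 / 270725
= 715/270725 = 0.0026

P = 0.0026


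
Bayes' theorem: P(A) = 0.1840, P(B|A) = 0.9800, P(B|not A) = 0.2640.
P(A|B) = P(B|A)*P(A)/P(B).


P(B) = P(B|A)*P(A) + P(B|A')*P(A')
= 0.9800*0.1840 + 0.2640*0.8160
= 0.180320 + 0.215424 = 0.395744
P(A|B) = 0.180320/0.395744 = 0.4556

P(A|B) = 0.4556


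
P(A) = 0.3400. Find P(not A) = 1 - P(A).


P(not A) = 1 - 0.3400 = 0.6600

P(not A) = 0.6600


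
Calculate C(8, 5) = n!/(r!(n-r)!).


C(8,5) = 8!/(5! × 3!)
= 40320/(120 × 6)
= 56

C(8,5) = 56


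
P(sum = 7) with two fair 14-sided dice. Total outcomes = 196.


Total outcomes = 14×14 = 196
Favorable (sum = 7): 6
P = 6/196 = 0.0306

P = 0.0306


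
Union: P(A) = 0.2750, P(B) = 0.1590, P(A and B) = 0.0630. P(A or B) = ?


P(A∪B) = 0.2750 + 0.1590 - 0.0630
= 0.4340 - 0.0630
= 0.3710

P(A∪B) = 0.3710


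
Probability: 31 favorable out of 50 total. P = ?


P = 31/50 = 0.6200

P = 0.6200


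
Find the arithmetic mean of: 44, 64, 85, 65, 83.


Sum = 44 + 64 + 85 + 65 + 83 = 341
n = 5
Mean = 341/5 = 68.2000

Mean = 68.2000


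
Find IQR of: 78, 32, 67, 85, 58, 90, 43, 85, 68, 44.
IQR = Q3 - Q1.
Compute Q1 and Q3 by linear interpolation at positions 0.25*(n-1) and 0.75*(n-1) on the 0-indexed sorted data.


Sorted: 32, 43, 44, 58, 67, 68, 78, 85, 85, 90
Q1 (25th %ile) = 47.5000
Q3 (75th %ile) = 83.2500
IQR = 83.2500 - 47.5000 = 35.7500

IQR = 35.7500


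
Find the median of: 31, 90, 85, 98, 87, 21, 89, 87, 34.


Sorted: 21, 31, 34, 85, 87, 87, 89, 90, 98
n = 9 (odd)
Middle value = 87

Median = 87


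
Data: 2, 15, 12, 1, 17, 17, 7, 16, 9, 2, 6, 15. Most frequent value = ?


Frequencies: 1:1, 2:2, 6:1, 7:1, 9:1, 12:1, 15:2, 16:1, 17:2
Max frequency = 2
Mode = 2, 15, 17

Mode = 2, 15, 17


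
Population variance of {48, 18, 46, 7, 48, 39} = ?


Mean = 34.3333
Squared deviations: 186.7778, 266.7778, 136.1111, 747.1111, 186.7778, 21.7778
Sum = 1545.3333
Variance = 1545.3333/6 = 257.5556

Variance = 257.5556


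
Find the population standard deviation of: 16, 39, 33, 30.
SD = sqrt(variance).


Mean = 29.5000
Variance = 71.2500
SD = sqrt(71.2500) = 8.4410

SD = 8.4410


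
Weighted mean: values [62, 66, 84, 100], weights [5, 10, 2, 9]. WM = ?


Numerator = 62*5 + 66*10 + 84*2 + 100*9 = 2038
Denominator = 5 + 10 + 2 + 9 = 26
WM = 2038/26 = 78.3846

WM = 78.3846


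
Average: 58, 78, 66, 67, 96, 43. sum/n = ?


Sum = 58 + 78 + 66 + 67 + 96 + 43 = 408
n = 6
Mean = 408/6 = 68.0000

Mean = 68.0000


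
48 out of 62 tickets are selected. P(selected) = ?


P = 48/62 = 0.7742

P = 0.7742


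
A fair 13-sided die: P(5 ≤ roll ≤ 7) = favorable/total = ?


Favorable outcomes (5 ≤ roll ≤ 7): 3
Total outcomes = 13
P = 3/13 = 0.2308

P = 0.2308


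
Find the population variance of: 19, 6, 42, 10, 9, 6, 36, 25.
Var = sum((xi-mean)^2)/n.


Mean = 19.1250
Squared deviations: 0.0156, 172.2656, 523.2656, 83.2656, 102.5156, 172.2656, 284.7656, 34.5156
Sum = 1372.8750
Variance = 1372.8750/8 = 171.6094

Variance = 171.6094


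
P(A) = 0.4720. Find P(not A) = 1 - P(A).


P(not A) = 1 - 0.4720 = 0.5280

P(not A) = 0.5280


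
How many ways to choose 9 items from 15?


C(15,9) = 15!/(9! × 6!)
= 1307674368000/(362880 × 720)
= 5005

C(15,9) = 5005


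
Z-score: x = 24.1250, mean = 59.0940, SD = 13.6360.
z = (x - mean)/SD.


z = (24.1250 - 59.0940)/13.6360
= -34.9690/13.6360
= -2.5645

z = -2.5645


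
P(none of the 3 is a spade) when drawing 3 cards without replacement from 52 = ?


P(no spades) = (39/52) × (38/51) × (37/50)
= 0.4135

P = 0.4135


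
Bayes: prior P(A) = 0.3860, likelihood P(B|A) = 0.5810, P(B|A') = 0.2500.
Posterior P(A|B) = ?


P(B) = P(B|A)*P(A) + P(B|A')*P(A')
= 0.5810*0.3860 + 0.2500*0.6140
= 0.224266 + 0.153500 = 0.377766
P(A|B) = 0.224266/0.377766 = 0.5937

P(A|B) = 0.5937


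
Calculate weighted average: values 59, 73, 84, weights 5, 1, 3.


Numerator = 59*5 + 73*1 + 84*3 = 620
Denominator = 5 + 1 + 3 = 9
WM = 620/9 = 68.8889

WM = 68.8889


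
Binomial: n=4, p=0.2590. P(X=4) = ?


C(4,4) = 1
p^4 = 0.004500
(1-p)^0 = 1.000000
P = 1 * 0.004500 * 1.000000 = 0.0045

P(X=4) = 0.0045


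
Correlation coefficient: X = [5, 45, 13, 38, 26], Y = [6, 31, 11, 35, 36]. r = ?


Mean X = 25.4000, Mean Y = 23.8000
SD X = 14.921126, SD Y = 12.702756
Cov = 162.280000
r = 162.280000/(14.921126*12.702756) = 0.8562

r = 0.8562


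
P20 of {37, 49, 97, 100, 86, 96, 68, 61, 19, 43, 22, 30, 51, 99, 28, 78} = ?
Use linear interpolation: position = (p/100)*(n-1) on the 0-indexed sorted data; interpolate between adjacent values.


Sorted: 19, 22, 28, 30, 37, 43, 49, 51, 61, 68, 78, 86, 96, 97, 99, 100
n = 16
Index = 20/100 * 15 = 3.0000
Lower = data[3] = 30, Upper = data[4] = 37
P20 = 30 + 0*(7) = 30.0000

P20 = 30.0000


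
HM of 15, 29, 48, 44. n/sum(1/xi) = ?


Sum of reciprocals = 1/15 + 1/29 + 1/48 + 1/44 = 0.144710
HM = 4/0.144710 = 27.6415

HM = 27.6415


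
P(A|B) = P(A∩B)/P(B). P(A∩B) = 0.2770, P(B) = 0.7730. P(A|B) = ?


P(A|B) = 0.2770/0.7730 = 0.3583

P(A|B) = 0.3583


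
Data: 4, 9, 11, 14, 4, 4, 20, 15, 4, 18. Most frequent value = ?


Frequencies: 4:4, 9:1, 11:1, 14:1, 15:1, 18:1, 20:1
Max frequency = 4
Mode = 4

Mode = 4


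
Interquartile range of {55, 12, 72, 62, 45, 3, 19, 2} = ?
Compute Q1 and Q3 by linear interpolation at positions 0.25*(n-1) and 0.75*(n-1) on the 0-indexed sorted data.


Sorted: 2, 3, 12, 19, 45, 55, 62, 72
Q1 (25th %ile) = 9.7500
Q3 (75th %ile) = 56.7500
IQR = 56.7500 - 9.7500 = 47.0000

IQR = 47.0000


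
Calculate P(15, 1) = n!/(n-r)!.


P(15,1) = 15!/14!
= 1307674368000/87178291200
= 15

P(15,1) = 15


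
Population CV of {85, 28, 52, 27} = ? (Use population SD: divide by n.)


Mean = 48.0000
SD = 23.5903
CV = (23.5903/48.0000)*100 = 49.1464%

CV = 49.1464%


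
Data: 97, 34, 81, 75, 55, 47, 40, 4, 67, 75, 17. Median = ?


Sorted: 4, 17, 34, 40, 47, 55, 67, 75, 75, 81, 97
n = 11 (odd)
Middle value = 55

Median = 55


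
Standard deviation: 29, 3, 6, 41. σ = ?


Mean = 19.7500
Variance = 251.6875
SD = sqrt(251.6875) = 15.8647

SD = 15.8647


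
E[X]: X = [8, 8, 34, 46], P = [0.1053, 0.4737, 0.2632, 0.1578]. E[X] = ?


E[X] = 8*0.1053 + 8*0.4737 + 34*0.2632 + 46*0.1578
= 0.8424 + 3.7896 + 8.9488 + 7.2588
= 20.8396

E[X] = 20.8396


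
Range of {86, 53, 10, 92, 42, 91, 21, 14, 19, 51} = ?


Max = 92, Min = 10
Range = 92 - 10 = 82

Range = 82


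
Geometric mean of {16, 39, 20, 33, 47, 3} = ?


Product = 16 × 39 × 20 × 33 × 47 × 3 = 58069440
GM = 58069440^(1/6) = 19.6785

GM = 19.6785


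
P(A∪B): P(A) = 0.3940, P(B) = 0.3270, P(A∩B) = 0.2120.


P(A∪B) = 0.3940 + 0.3270 - 0.2120
= 0.7210 - 0.2120
= 0.5090

P(A∪B) = 0.5090


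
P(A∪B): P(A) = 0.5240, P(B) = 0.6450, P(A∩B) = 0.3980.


P(A∪B) = 0.5240 + 0.6450 - 0.3980
= 1.1690 - 0.3980
= 0.7710

P(A∪B) = 0.7710


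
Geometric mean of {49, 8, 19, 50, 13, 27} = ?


Product = 49 × 8 × 19 × 50 × 13 × 27 = 130712400
GM = 130712400^(1/6) = 22.5278

GM = 22.5278


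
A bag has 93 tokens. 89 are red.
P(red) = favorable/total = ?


P = 89/93 = 0.9570

P = 0.9570


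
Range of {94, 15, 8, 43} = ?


Max = 94, Min = 8
Range = 94 - 8 = 86

Range = 86


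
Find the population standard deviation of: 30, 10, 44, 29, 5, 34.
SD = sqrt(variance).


Mean = 25.3333
Variance = 184.5556
SD = sqrt(184.5556) = 13.5851

SD = 13.5851


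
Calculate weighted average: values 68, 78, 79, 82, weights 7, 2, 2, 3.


Numerator = 68*7 + 78*2 + 79*2 + 82*3 = 1036
Denominator = 7 + 2 + 2 + 3 = 14
WM = 1036/14 = 74.0000

WM = 74.0000


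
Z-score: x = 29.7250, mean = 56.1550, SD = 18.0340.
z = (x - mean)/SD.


z = (29.7250 - 56.1550)/18.0340
= -26.4300/18.0340
= -1.4656

z = -1.4656


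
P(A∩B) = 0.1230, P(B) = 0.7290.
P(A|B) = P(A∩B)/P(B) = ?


P(A|B) = 0.1230/0.7290 = 0.1687

P(A|B) = 0.1687


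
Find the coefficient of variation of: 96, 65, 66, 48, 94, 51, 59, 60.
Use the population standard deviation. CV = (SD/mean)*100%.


Mean = 67.3750
SD = 16.9701
CV = (16.9701/67.3750)*100 = 25.1875%

CV = 25.1875%


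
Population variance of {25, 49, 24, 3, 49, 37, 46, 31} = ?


Mean = 33.0000
Squared deviations: 64.0000, 256.0000, 81.0000, 900.0000, 256.0000, 16.0000, 169.0000, 4.0000
Sum = 1746.0000
Variance = 1746.0000/8 = 218.2500

Variance = 218.2500


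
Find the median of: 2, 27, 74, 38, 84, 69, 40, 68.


Sorted: 2, 27, 38, 40, 68, 69, 74, 84
n = 8 (even)
Middle values: 40 and 68
Median = (40+68)/2 = 54.0000

Median = 54.0000


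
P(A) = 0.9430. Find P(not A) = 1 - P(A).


P(not A) = 1 - 0.9430 = 0.0570

P(not A) = 0.0570


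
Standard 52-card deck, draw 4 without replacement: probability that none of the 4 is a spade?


P(no spades) = (39/52) × (38/51) × (37/50) × (36/49)
= 0.3038

P = 0.3038


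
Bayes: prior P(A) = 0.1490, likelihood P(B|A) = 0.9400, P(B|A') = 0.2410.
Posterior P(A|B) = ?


P(B) = P(B|A)*P(A) + P(B|A')*P(A')
= 0.9400*0.1490 + 0.2410*0.8510
= 0.140060 + 0.205091 = 0.345151
P(A|B) = 0.140060/0.345151 = 0.4058

P(A|B) = 0.4058


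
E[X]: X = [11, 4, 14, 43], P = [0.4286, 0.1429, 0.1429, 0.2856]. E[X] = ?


E[X] = 11*0.4286 + 4*0.1429 + 14*0.1429 + 43*0.2856
= 4.7146 + 0.5716 + 2.0006 + 12.2808
= 19.5676

E[X] = 19.5676


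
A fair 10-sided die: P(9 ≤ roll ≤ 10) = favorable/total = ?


Favorable outcomes (9 ≤ roll ≤ 10): 2
Total outcomes = 10
P = 2/10 = 0.2000

P = 0.2000


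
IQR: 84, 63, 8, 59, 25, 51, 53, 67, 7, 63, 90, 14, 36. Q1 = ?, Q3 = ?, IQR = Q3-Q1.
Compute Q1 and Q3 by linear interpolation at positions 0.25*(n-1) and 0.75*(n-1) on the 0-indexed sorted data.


Sorted: 7, 8, 14, 25, 36, 51, 53, 59, 63, 63, 67, 84, 90
Q1 (25th %ile) = 25.0000
Q3 (75th %ile) = 63.0000
IQR = 63.0000 - 25.0000 = 38.0000

IQR = 38.0000


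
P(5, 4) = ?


P(5,4) = 5!/1!
= 120/1
= 120

P(5,4) = 120


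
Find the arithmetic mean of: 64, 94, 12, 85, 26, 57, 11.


Sum = 64 + 94 + 12 + 85 + 26 + 57 + 11 = 349
n = 7
Mean = 349/7 = 49.8571

Mean = 49.8571


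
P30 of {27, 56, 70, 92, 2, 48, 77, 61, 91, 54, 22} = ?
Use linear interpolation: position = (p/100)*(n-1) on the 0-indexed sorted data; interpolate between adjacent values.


Sorted: 2, 22, 27, 48, 54, 56, 61, 70, 77, 91, 92
n = 11
Index = 30/100 * 10 = 3.0000
Lower = data[3] = 48, Upper = data[4] = 54
P30 = 48 + 0*(6) = 48.0000

P30 = 48.0000


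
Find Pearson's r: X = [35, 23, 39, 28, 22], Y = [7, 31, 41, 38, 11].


Mean X = 29.4000, Mean Y = 25.6000
SD X = 6.651316, SD Y = 13.994285
Cov = 19.960000
r = 19.960000/(6.651316*13.994285) = 0.2144

r = 0.2144


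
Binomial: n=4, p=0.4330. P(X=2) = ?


C(4,2) = 6
p^2 = 0.187489
(1-p)^2 = 0.321489
P = 6 * 0.187489 * 0.321489 = 0.3617

P(X=2) = 0.3617


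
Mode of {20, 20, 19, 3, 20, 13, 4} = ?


Frequencies: 3:1, 4:1, 13:1, 19:1, 20:3
Max frequency = 3
Mode = 20

Mode = 20


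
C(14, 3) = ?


C(14,3) = 14!/(3! × 11!)
= 87178291200/(6 × 39916800)
= 364

C(14,3) = 364


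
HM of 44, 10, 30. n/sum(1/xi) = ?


Sum of reciprocals = 1/44 + 1/10 + 1/30 = 0.156061
HM = 3/0.156061 = 19.2233

HM = 19.2233


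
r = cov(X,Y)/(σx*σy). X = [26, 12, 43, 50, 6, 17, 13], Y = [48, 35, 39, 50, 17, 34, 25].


Mean X = 23.8571, Mean Y = 35.4286
SD X = 15.486663, SD Y = 10.913388
Cov = 133.346939
r = 133.346939/(15.486663*10.913388) = 0.7890

r = 0.7890


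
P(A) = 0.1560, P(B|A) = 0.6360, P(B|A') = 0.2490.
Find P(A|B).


P(B) = P(B|A)*P(A) + P(B|A')*P(A')
= 0.6360*0.1560 + 0.2490*0.8440
= 0.099216 + 0.210156 = 0.309372
P(A|B) = 0.099216/0.309372 = 0.3207

P(A|B) = 0.3207


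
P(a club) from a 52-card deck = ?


13 clubs in 52 cards
P = 13/52 = 0.2500

P = 0.2500


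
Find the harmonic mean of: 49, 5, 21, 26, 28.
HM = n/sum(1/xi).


Sum of reciprocals = 1/49 + 1/5 + 1/21 + 1/26 + 1/28 = 0.342203
HM = 5/0.342203 = 14.6112

HM = 14.6112


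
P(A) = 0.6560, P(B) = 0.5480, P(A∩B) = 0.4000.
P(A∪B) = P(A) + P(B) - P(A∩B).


P(A∪B) = 0.6560 + 0.5480 - 0.4000
= 1.2040 - 0.4000
= 0.8040

P(A∪B) = 0.8040


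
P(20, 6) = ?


P(20,6) = 20!/14!
= 2432902008176640000/87178291200
= 27907200

P(20,6) = 27907200


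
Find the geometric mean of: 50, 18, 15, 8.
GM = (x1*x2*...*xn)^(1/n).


Product = 50 × 18 × 15 × 8 = 108000
GM = 108000^(1/4) = 18.1283

GM = 18.1283


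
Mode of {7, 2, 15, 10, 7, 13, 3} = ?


Frequencies: 2:1, 3:1, 7:2, 10:1, 13:1, 15:1
Max frequency = 2
Mode = 7

Mode = 7


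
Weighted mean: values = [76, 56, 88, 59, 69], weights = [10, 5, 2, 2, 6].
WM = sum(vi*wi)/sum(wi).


Numerator = 76*10 + 56*5 + 88*2 + 59*2 + 69*6 = 1748
Denominator = 10 + 5 + 2 + 2 + 6 = 25
WM = 1748/25 = 69.9200

WM = 69.9200


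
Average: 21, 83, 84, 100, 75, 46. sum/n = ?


Sum = 21 + 83 + 84 + 100 + 75 + 46 = 409
n = 6
Mean = 409/6 = 68.1667

Mean = 68.1667


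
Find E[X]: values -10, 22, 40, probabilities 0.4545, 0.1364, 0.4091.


E[X] = -10*0.4545 + 22*0.1364 + 40*0.4091
= -4.5450 + 3.0008 + 16.3640
= 14.8198

E[X] = 14.8198


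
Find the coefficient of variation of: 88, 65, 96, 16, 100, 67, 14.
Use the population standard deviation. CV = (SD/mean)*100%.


Mean = 63.7143
SD = 33.1865
CV = (33.1865/63.7143)*100 = 52.0865%

CV = 52.0865%


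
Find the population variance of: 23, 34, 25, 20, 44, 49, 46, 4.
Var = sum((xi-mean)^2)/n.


Mean = 30.6250
Squared deviations: 58.1406, 11.3906, 31.6406, 112.8906, 178.8906, 337.6406, 236.3906, 708.8906
Sum = 1675.8750
Variance = 1675.8750/8 = 209.4844

Variance = 209.4844


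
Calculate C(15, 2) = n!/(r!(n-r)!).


C(15,2) = 15!/(2! × 13!)
= 1307674368000/(2 × 6227020800)
= 105

C(15,2) = 105


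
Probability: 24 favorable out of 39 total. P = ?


P = 24/39 = 0.6154

P = 0.6154


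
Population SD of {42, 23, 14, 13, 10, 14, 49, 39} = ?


Mean = 25.5000
Variance = 209.2500
SD = sqrt(209.2500) = 14.4655

SD = 14.4655


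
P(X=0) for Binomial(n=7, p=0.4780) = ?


C(7,0) = 1
p^0 = 1.000000
(1-p)^7 = 0.010561
P = 1 * 1.000000 * 0.010561 = 0.0106

P(X=0) = 0.0106


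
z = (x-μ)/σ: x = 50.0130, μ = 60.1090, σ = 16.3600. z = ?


z = (50.0130 - 60.1090)/16.3600
= -10.0960/16.3600
= -0.6171

z = -0.6171


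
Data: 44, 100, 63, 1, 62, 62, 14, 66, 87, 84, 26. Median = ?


Sorted: 1, 14, 26, 44, 62, 62, 63, 66, 84, 87, 100
n = 11 (odd)
Middle value = 62

Median = 62


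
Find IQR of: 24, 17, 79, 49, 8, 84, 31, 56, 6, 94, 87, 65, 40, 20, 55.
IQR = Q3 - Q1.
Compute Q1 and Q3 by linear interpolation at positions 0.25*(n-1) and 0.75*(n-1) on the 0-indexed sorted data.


Sorted: 6, 8, 17, 20, 24, 31, 40, 49, 55, 56, 65, 79, 84, 87, 94
Q1 (25th %ile) = 22.0000
Q3 (75th %ile) = 72.0000
IQR = 72.0000 - 22.0000 = 50.0000

IQR = 50.0000


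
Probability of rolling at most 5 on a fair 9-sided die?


Favorable outcomes (roll ≤ 5): 5
Total outcomes = 9
P = 5/9 = 0.5556

P = 0.5556


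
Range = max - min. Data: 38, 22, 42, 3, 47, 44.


Max = 47, Min = 3
Range = 47 - 3 = 44

Range = 44


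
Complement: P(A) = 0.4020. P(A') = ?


P(not A) = 1 - 0.4020 = 0.5980

P(not A) = 0.5980


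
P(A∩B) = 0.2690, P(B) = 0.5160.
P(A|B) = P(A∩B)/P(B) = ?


P(A|B) = 0.2690/0.5160 = 0.5213

P(A|B) = 0.5213


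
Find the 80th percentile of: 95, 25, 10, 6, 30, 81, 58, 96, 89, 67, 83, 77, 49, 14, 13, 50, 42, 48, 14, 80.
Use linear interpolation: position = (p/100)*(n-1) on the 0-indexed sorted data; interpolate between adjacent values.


Sorted: 6, 10, 13, 14, 14, 25, 30, 42, 48, 49, 50, 58, 67, 77, 80, 81, 83, 89, 95, 96
n = 20
Index = 80/100 * 19 = 15.2000
Lower = data[15] = 81, Upper = data[16] = 83
P80 = 81 + 0.2000*(2) = 81.4000

P80 = 81.4000


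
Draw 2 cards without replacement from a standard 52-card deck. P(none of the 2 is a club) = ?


P(no clubs) = (39/52) × (38/51)
= 0.5588

P = 0.5588


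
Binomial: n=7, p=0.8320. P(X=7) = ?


C(7,7) = 1
p^7 = 0.275971
(1-p)^0 = 1.000000
P = 1 * 0.275971 * 1.000000 = 0.2760

P(X=7) = 0.2760


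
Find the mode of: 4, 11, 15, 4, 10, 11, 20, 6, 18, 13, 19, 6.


Frequencies: 4:2, 6:2, 10:1, 11:2, 13:1, 15:1, 18:1, 19:1, 20:1
Max frequency = 2
Mode = 4, 6, 11

Mode = 4, 6, 11


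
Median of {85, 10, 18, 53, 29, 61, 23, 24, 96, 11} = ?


Sorted: 10, 11, 18, 23, 24, 29, 53, 61, 85, 96
n = 10 (even)
Middle values: 24 and 29
Median = (24+29)/2 = 26.5000

Median = 26.5000


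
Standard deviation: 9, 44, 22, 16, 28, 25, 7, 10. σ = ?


Mean = 20.1250
Variance = 134.3594
SD = sqrt(134.3594) = 11.5913

SD = 11.5913


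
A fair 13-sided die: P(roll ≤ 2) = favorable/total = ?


Favorable outcomes (roll ≤ 2): 2
Total outcomes = 13
P = 2/13 = 0.1538

P = 0.1538


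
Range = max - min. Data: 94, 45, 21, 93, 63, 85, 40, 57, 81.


Max = 94, Min = 21
Range = 94 - 21 = 73

Range = 73


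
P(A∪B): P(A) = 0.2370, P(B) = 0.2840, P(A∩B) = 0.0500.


P(A∪B) = 0.2370 + 0.2840 - 0.0500
= 0.5210 - 0.0500
= 0.4710

P(A∪B) = 0.4710


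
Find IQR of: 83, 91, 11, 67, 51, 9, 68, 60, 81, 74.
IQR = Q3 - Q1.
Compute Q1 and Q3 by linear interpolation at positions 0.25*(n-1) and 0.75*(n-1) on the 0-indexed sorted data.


Sorted: 9, 11, 51, 60, 67, 68, 74, 81, 83, 91
Q1 (25th %ile) = 53.2500
Q3 (75th %ile) = 79.2500
IQR = 79.2500 - 53.2500 = 26.0000

IQR = 26.0000


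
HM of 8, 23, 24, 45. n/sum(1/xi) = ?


Sum of reciprocals = 1/8 + 1/23 + 1/24 + 1/45 = 0.232367
HM = 4/0.232367 = 17.2141

HM = 17.2141


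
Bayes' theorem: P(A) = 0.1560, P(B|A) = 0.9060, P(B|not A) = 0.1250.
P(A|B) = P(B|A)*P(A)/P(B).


P(B) = P(B|A)*P(A) + P(B|A')*P(A')
= 0.9060*0.1560 + 0.1250*0.8440
= 0.141336 + 0.105500 = 0.246836
P(A|B) = 0.141336/0.246836 = 0.5726

P(A|B) = 0.5726


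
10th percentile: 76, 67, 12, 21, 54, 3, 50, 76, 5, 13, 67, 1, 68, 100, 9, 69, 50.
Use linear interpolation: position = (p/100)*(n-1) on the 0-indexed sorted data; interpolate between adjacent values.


Sorted: 1, 3, 5, 9, 12, 13, 21, 50, 50, 54, 67, 67, 68, 69, 76, 76, 100
n = 17
Index = 10/100 * 16 = 1.6000
Lower = data[1] = 3, Upper = data[2] = 5
P10 = 3 + 0.6000*(2) = 4.2000

P10 = 4.2000


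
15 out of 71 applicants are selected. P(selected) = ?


P = 15/71 = 0.2113

P = 0.2113


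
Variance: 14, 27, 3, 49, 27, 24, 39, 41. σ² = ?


Mean = 28.0000
Squared deviations: 196.0000, 1.0000, 625.0000, 441.0000, 1.0000, 16.0000, 121.0000, 169.0000
Sum = 1570.0000
Variance = 1570.0000/8 = 196.2500

Variance = 196.2500


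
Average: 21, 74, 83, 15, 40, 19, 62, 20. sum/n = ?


Sum = 21 + 74 + 83 + 15 + 40 + 19 + 62 + 20 = 334
n = 8
Mean = 334/8 = 41.7500

Mean = 41.7500


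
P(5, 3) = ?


P(5,3) = 5!/2!
= 120/2
= 60

P(5,3) = 60


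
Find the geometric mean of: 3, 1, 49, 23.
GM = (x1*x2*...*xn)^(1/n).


Product = 3 × 1 × 49 × 23 = 3381
GM = 3381^(1/4) = 7.6254

GM = 7.6254


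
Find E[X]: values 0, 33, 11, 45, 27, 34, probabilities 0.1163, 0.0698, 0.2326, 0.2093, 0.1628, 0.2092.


E[X] = 0*0.1163 + 33*0.0698 + 11*0.2326 + 45*0.2093 + 27*0.1628 + 34*0.2092
= 0 + 2.3034 + 2.5586 + 9.4185 + 4.3956 + 7.1128
= 25.7889

E[X] = 25.7889


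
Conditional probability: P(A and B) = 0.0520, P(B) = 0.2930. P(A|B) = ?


P(A|B) = 0.0520/0.2930 = 0.1775

P(A|B) = 0.1775


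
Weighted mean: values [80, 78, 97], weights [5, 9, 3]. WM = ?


Numerator = 80*5 + 78*9 + 97*3 = 1393
Denominator = 5 + 9 + 3 = 17
WM = 1393/17 = 81.9412

WM = 81.9412


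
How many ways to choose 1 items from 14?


C(14,1) = 14!/(1! × 13!)
= 87178291200/(1 × 6227020800)
= 14

C(14,1) = 14


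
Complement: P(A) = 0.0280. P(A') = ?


P(not A) = 1 - 0.0280 = 0.9720

P(not A) = 0.9720


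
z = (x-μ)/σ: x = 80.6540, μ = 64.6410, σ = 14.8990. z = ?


z = (80.6540 - 64.6410)/14.8990
= 16.0130/14.8990
= 1.0748

z = 1.0748


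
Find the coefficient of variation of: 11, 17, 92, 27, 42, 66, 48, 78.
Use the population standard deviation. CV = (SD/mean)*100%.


Mean = 47.6250
SD = 27.3081
CV = (27.3081/47.6250)*100 = 57.3399%

CV = 57.3399%


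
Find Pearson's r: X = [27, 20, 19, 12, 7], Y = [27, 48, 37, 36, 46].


Mean X = 17.0000, Mean Y = 38.8000
SD X = 6.899275, SD Y = 7.573638
Cov = -30.400000
r = -30.400000/(6.899275*7.573638) = -0.5818

r = -0.5818


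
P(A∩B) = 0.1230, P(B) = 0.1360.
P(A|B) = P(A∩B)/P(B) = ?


P(A|B) = 0.1230/0.1360 = 0.9044

P(A|B) = 0.9044


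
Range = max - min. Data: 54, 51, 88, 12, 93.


Max = 93, Min = 12
Range = 93 - 12 = 81

Range = 81


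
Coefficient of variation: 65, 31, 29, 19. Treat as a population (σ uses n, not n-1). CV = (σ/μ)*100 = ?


Mean = 36.0000
SD = 17.3494
CV = (17.3494/36.0000)*100 = 48.1926%

CV = 48.1926%


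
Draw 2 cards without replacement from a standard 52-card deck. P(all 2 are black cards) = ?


P(all black cards) = (26/52) × (25/51)
= 0.2451

P = 0.2451


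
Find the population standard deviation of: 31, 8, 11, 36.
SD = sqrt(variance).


Mean = 21.5000
Variance = 148.2500
SD = sqrt(148.2500) = 12.1758

SD = 12.1758


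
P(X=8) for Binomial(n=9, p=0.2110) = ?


C(9,8) = 9
p^8 = 3.928797e-06
(1-p)^1 = 0.789000
P = 9 * 3.928797e-06 * 0.789000 = 2.7898e-05

P(X=8) = 2.7898e-05


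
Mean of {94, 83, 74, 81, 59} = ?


Sum = 94 + 83 + 74 + 81 + 59 = 391
n = 5
Mean = 391/5 = 78.2000

Mean = 78.2000


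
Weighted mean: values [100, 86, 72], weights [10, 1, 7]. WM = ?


Numerator = 100*10 + 86*1 + 72*7 = 1590
Denominator = 10 + 1 + 7 = 18
WM = 1590/18 = 88.3333

WM = 88.3333


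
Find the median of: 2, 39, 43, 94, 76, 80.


Sorted: 2, 39, 43, 76, 80, 94
n = 6 (even)
Middle values: 43 and 76
Median = (43+76)/2 = 59.5000

Median = 59.5000


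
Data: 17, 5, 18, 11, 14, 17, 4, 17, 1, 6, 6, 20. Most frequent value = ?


Frequencies: 1:1, 4:1, 5:1, 6:2, 11:1, 14:1, 17:3, 18:1, 20:1
Max frequency = 3
Mode = 17

Mode = 17


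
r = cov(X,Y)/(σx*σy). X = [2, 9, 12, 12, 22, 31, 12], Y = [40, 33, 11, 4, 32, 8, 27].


Mean X = 14.2857, Mean Y = 22.1429
SD X = 8.729495, SD Y = 13.152171
Cov = -54.469388
r = -54.469388/(8.729495*13.152171) = -0.4744

r = -0.4744


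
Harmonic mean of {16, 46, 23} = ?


Sum of reciprocals = 1/16 + 1/46 + 1/23 = 0.127717
HM = 3/0.127717 = 23.4894

HM = 23.4894


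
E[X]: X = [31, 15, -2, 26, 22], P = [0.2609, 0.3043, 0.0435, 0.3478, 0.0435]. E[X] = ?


E[X] = 31*0.2609 + 15*0.3043 - 2*0.0435 + 26*0.3478 + 22*0.0435
= 8.0879 + 4.5645 - 0.0870 + 9.0428 + 0.9570
= 22.5652

E[X] = 22.5652


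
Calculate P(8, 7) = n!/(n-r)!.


P(8,7) = 8!/1!
= 40320/1
= 40320

P(8,7) = 40320


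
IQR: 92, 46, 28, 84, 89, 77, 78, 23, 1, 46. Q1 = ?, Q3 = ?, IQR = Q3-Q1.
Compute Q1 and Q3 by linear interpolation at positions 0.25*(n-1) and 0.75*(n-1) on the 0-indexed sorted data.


Sorted: 1, 23, 28, 46, 46, 77, 78, 84, 89, 92
Q1 (25th %ile) = 32.5000
Q3 (75th %ile) = 82.5000
IQR = 82.5000 - 32.5000 = 50.0000

IQR = 50.0000


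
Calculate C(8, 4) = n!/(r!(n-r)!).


C(8,4) = 8!/(4! × 4!)
= 40320/(24 × 24)
= 70

C(8,4) = 70


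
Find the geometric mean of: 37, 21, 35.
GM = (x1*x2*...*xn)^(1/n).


Product = 37 × 21 × 35 = 27195
GM = 27195^(1/3) = 30.0720

GM = 30.0720


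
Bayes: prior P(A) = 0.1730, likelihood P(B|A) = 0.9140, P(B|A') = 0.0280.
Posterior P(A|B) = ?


P(B) = P(B|A)*P(A) + P(B|A')*P(A')
= 0.9140*0.1730 + 0.0280*0.8270
= 0.158122 + 0.023156 = 0.181278
P(A|B) = 0.158122/0.181278 = 0.8723

P(A|B) = 0.8723


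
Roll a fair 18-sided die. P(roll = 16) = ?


Favorable outcomes (roll = 16): 1
Total outcomes = 18
P = 1/18 = 0.0556

P = 0.0556


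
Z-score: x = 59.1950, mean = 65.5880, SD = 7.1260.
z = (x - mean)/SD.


z = (59.1950 - 65.5880)/7.1260
= -6.3930/7.1260
= -0.8971

z = -0.8971


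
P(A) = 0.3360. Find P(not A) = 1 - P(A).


P(not A) = 1 - 0.3360 = 0.6640

P(not A) = 0.6640


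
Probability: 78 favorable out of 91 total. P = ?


P = 78/91 = 0.8571

P = 0.8571


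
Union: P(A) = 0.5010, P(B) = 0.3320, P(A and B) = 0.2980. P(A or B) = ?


P(A∪B) = 0.5010 + 0.3320 - 0.2980
= 0.8330 - 0.2980
= 0.5350

P(A∪B) = 0.5350


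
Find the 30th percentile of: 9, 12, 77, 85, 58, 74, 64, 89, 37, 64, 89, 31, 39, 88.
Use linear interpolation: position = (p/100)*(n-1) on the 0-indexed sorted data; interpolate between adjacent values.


Sorted: 9, 12, 31, 37, 39, 58, 64, 64, 74, 77, 85, 88, 89, 89
n = 14
Index = 30/100 * 13 = 3.9000
Lower = data[3] = 37, Upper = data[4] = 39
P30 = 37 + 0.9000*(2) = 38.8000

P30 = 38.8000


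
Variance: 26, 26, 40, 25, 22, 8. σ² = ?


Mean = 24.5000
Squared deviations: 2.2500, 2.2500, 240.2500, 0.2500, 6.2500, 272.2500
Sum = 523.5000
Variance = 523.5000/6 = 87.2500

Variance = 87.2500


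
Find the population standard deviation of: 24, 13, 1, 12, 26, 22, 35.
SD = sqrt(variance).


Mean = 19.0000
Variance = 106.8571
SD = sqrt(106.8571) = 10.3372

SD = 10.3372


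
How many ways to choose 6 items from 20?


C(20,6) = 20!/(6! × 14!)
= 2432902008176640000/(720 × 87178291200)
= 38760

C(20,6) = 38760


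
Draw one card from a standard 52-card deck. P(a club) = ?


13 clubs in 52 cards
P = 13/52 = 0.2500

P = 0.2500


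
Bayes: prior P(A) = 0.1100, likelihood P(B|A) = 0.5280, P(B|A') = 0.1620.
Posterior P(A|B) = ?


P(B) = P(B|A)*P(A) + P(B|A')*P(A')
= 0.5280*0.1100 + 0.1620*0.8900
= 0.058080 + 0.144180 = 0.202260
P(A|B) = 0.058080/0.202260 = 0.2872

P(A|B) = 0.2872


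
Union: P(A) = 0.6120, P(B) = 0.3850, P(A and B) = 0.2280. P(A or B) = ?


P(A∪B) = 0.6120 + 0.3850 - 0.2280
= 0.9970 - 0.2280
= 0.7690

P(A∪B) = 0.7690


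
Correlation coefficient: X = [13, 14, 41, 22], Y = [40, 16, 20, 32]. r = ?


Mean X = 22.5000, Mean Y = 27.0000
SD X = 11.236103, SD Y = 9.539392
Cov = -40.500000
r = -40.500000/(11.236103*9.539392) = -0.3778

r = -0.3778


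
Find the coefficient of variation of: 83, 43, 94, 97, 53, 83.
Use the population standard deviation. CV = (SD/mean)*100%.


Mean = 75.5000
SD = 20.3286
CV = (20.3286/75.5000)*100 = 26.9252%

CV = 26.9252%


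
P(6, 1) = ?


P(6,1) = 6!/5!
= 720/120
= 6

P(6,1) = 6


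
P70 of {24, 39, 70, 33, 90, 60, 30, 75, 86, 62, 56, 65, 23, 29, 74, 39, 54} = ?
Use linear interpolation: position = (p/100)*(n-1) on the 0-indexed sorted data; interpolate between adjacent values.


Sorted: 23, 24, 29, 30, 33, 39, 39, 54, 56, 60, 62, 65, 70, 74, 75, 86, 90
n = 17
Index = 70/100 * 16 = 11.2000
Lower = data[11] = 65, Upper = data[12] = 70
P70 = 65 + 0.2000*(5) = 66.0000

P70 = 66.0000


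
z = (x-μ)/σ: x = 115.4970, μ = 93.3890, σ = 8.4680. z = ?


z = (115.4970 - 93.3890)/8.4680
= 22.1080/8.4680
= 2.6108

z = 2.6108


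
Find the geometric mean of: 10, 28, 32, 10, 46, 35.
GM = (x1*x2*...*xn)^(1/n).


Product = 10 × 28 × 32 × 10 × 46 × 35 = 144256000
GM = 144256000^(1/6) = 22.9011

GM = 22.9011


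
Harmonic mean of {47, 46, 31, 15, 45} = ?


Sum of reciprocals = 1/47 + 1/46 + 1/31 + 1/15 + 1/45 = 0.164163
HM = 5/0.164163 = 30.4576

HM = 30.4576


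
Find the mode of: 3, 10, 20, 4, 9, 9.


Frequencies: 3:1, 4:1, 9:2, 10:1, 20:1
Max frequency = 2
Mode = 9

Mode = 9


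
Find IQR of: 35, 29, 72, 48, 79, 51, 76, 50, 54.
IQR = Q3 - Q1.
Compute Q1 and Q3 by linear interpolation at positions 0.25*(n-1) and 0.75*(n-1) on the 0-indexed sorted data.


Sorted: 29, 35, 48, 50, 51, 54, 72, 76, 79
Q1 (25th %ile) = 48.0000
Q3 (75th %ile) = 72.0000
IQR = 72.0000 - 48.0000 = 24.0000

IQR = 24.0000


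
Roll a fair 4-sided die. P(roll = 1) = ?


Favorable outcomes (roll = 1): 1
Total outcomes = 4
P = 1/4 = 0.2500

P = 0.2500


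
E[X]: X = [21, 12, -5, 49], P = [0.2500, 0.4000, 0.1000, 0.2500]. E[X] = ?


E[X] = 21*0.2500 + 12*0.4000 - 5*0.1000 + 49*0.2500
= 5.2500 + 4.8000 - 0.5000 + 12.2500
= 21.8000

E[X] = 21.8000


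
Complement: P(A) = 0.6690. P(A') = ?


P(not A) = 1 - 0.6690 = 0.3310

P(not A) = 0.3310


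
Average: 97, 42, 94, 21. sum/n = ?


Sum = 97 + 42 + 94 + 21 = 254
n = 4
Mean = 254/4 = 63.5000

Mean = 63.5000


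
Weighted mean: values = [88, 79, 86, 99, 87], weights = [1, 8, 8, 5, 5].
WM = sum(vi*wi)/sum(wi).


Numerator = 88*1 + 79*8 + 86*8 + 99*5 + 87*5 = 2338
Denominator = 1 + 8 + 8 + 5 + 5 = 27
WM = 2338/27 = 86.5926

WM = 86.5926


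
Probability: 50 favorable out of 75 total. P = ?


P = 50/75 = 0.6667

P = 0.6667


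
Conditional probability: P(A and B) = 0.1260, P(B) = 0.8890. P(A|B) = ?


P(A|B) = 0.1260/0.8890 = 0.1417

P(A|B) = 0.1417


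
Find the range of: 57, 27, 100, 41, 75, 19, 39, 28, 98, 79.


Max = 100, Min = 19
Range = 100 - 19 = 81

Range = 81


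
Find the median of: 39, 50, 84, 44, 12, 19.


Sorted: 12, 19, 39, 44, 50, 84
n = 6 (even)
Middle values: 39 and 44
Median = (39+44)/2 = 41.5000

Median = 41.5000


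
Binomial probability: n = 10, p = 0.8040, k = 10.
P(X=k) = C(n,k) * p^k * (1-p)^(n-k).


C(10,10) = 1
p^10 = 0.112865
(1-p)^0 = 1.000000
P = 1 * 0.112865 * 1.000000 = 0.1129

P(X=10) = 0.1129


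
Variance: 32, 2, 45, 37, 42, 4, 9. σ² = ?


Mean = 24.4286
Squared deviations: 57.3265, 503.0408, 423.1837, 158.0408, 308.7551, 417.3265, 238.0408
Sum = 2105.7143
Variance = 2105.7143/7 = 300.8163

Variance = 300.8163


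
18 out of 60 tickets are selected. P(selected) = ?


P = 18/60 = 0.3000

P = 0.3000


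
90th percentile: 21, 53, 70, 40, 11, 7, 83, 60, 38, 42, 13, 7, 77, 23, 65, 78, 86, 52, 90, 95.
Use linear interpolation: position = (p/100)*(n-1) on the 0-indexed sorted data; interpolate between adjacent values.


Sorted: 7, 7, 11, 13, 21, 23, 38, 40, 42, 52, 53, 60, 65, 70, 77, 78, 83, 86, 90, 95
n = 20
Index = 90/100 * 19 = 17.1000
Lower = data[17] = 86, Upper = data[18] = 90
P90 = 86 + 0.1000*(4) = 86.4000

P90 = 86.4000


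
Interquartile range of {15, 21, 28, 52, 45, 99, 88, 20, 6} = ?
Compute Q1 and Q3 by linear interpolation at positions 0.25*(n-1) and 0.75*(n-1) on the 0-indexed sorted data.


Sorted: 6, 15, 20, 21, 28, 45, 52, 88, 99
Q1 (25th %ile) = 20.0000
Q3 (75th %ile) = 52.0000
IQR = 52.0000 - 20.0000 = 32.0000

IQR = 32.0000


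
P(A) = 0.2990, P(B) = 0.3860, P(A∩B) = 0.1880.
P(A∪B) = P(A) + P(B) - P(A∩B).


P(A∪B) = 0.2990 + 0.3860 - 0.1880
= 0.6850 - 0.1880
= 0.4970

P(A∪B) = 0.4970


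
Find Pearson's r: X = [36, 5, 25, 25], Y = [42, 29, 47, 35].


Mean X = 22.7500, Mean Y = 38.2500
SD X = 11.188722, SD Y = 6.832825
Cov = 56.562500
r = 56.562500/(11.188722*6.832825) = 0.7399

r = 0.7399


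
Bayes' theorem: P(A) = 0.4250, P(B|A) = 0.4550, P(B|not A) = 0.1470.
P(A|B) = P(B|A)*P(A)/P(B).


P(B) = P(B|A)*P(A) + P(B|A')*P(A')
= 0.4550*0.4250 + 0.1470*0.5750
= 0.193375 + 0.084525 = 0.277900
P(A|B) = 0.193375/0.277900 = 0.6958

P(A|B) = 0.6958


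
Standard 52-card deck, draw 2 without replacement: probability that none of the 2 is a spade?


P(no spades) = (39/52) × (38/51)
= 0.5588

P = 0.5588


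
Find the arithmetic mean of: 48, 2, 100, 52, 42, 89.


Sum = 48 + 2 + 100 + 52 + 42 + 89 = 333
n = 6
Mean = 333/6 = 55.5000

Mean = 55.5000


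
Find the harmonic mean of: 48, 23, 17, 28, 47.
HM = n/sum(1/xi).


Sum of reciprocals = 1/48 + 1/23 + 1/17 + 1/28 + 1/47 = 0.180126
HM = 5/0.180126 = 27.7583

HM = 27.7583


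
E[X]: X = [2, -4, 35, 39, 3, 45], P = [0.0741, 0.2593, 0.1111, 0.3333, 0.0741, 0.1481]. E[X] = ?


E[X] = 2*0.0741 - 4*0.2593 + 35*0.1111 + 39*0.3333 + 3*0.0741 + 45*0.1481
= 0.1482 - 1.0372 + 3.8885 + 12.9987 + 0.2223 + 6.6645
= 22.8850

E[X] = 22.8850


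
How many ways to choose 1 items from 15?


C(15,1) = 15!/(1! × 14!)
= 1307674368000/(1 × 87178291200)
= 15

C(15,1) = 15


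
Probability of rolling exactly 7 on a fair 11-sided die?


Favorable outcomes (roll = 7): 1
Total outcomes = 11
P = 1/11 = 0.0909

P = 0.0909


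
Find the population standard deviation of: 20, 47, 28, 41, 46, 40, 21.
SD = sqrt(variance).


Mean = 34.7143
Variance = 113.6327
SD = sqrt(113.6327) = 10.6599

SD = 10.6599


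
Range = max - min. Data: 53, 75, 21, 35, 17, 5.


Max = 75, Min = 5
Range = 75 - 5 = 70

Range = 70


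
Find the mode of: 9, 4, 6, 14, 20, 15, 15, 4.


Frequencies: 4:2, 6:1, 9:1, 14:1, 15:2, 20:1
Max frequency = 2
Mode = 4, 15

Mode = 4, 15


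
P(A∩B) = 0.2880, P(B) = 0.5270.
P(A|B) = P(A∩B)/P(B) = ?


P(A|B) = 0.2880/0.5270 = 0.5465

P(A|B) = 0.5465


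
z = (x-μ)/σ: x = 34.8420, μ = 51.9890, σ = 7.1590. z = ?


z = (34.8420 - 51.9890)/7.1590
= -17.1470/7.1590
= -2.3952

z = -2.3952


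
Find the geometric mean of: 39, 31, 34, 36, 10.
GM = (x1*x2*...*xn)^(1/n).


Product = 39 × 31 × 34 × 36 × 10 = 14798160
GM = 14798160^(1/5) = 27.1670

GM = 27.1670


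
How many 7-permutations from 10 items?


P(10,7) = 10!/3!
= 3628800/6
= 604800

P(10,7) = 604800


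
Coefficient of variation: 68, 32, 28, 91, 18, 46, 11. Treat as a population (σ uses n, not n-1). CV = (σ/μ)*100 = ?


Mean = 42.0000
SD = 26.5276
CV = (26.5276/42.0000)*100 = 63.1610%

CV = 63.1610%


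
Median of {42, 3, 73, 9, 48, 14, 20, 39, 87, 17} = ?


Sorted: 3, 9, 14, 17, 20, 39, 42, 48, 73, 87
n = 10 (even)
Middle values: 20 and 39
Median = (20+39)/2 = 29.5000

Median = 29.5000


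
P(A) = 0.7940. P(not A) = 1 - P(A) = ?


P(not A) = 1 - 0.7940 = 0.2060

P(not A) = 0.2060


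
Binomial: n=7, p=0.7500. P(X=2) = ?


C(7,2) = 21
p^2 = 0.562500
(1-p)^5 = 0.000977
P = 21 * 0.562500 * 0.000977 = 0.0115

P(X=2) = 0.0115


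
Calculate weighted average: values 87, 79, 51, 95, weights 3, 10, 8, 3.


Numerator = 87*3 + 79*10 + 51*8 + 95*3 = 1744
Denominator = 3 + 10 + 8 + 3 = 24
WM = 1744/24 = 72.6667

WM = 72.6667


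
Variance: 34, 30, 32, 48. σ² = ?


Mean = 36.0000
Squared deviations: 4.0000, 36.0000, 16.0000, 144.0000
Sum = 200.0000
Variance = 200.0000/4 = 50.0000

Variance = 50.0000


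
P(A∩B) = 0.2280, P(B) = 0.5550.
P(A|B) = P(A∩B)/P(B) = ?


P(A|B) = 0.2280/0.5550 = 0.4108

P(A|B) = 0.4108


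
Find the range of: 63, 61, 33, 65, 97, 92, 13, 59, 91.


Max = 97, Min = 13
Range = 97 - 13 = 84

Range = 84


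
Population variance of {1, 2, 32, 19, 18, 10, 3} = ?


Mean = 12.1429
Squared deviations: 124.1633, 102.8776, 394.3061, 47.0204, 34.3061, 4.5918, 83.5918
Sum = 790.8571
Variance = 790.8571/7 = 112.9796

Variance = 112.9796
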